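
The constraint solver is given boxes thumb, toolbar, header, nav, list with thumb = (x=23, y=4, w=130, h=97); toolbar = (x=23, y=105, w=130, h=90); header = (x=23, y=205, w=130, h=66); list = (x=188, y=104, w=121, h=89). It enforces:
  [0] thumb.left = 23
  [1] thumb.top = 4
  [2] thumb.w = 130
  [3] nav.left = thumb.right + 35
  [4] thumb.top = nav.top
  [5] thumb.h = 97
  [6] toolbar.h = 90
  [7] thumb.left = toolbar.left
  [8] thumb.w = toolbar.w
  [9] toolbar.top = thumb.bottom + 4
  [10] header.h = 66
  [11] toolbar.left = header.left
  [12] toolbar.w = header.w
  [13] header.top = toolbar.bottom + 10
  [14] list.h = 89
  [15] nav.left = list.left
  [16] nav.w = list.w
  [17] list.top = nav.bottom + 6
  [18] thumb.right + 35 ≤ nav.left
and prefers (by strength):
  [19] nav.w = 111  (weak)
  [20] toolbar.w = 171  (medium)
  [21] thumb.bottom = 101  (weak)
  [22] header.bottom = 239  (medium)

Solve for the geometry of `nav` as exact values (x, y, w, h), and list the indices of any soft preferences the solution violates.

1. nav.x = 188  [nav.left = thumb.right + 35]
2. nav.y = 4  [thumb.top = nav.top]
3. nav.w = 121  [nav.w = list.w]
4. nav.h = 94  [list.top = nav.bottom + 6]

nav = (x=188, y=4, w=121, h=94)
violated soft preferences: 19, 20, 22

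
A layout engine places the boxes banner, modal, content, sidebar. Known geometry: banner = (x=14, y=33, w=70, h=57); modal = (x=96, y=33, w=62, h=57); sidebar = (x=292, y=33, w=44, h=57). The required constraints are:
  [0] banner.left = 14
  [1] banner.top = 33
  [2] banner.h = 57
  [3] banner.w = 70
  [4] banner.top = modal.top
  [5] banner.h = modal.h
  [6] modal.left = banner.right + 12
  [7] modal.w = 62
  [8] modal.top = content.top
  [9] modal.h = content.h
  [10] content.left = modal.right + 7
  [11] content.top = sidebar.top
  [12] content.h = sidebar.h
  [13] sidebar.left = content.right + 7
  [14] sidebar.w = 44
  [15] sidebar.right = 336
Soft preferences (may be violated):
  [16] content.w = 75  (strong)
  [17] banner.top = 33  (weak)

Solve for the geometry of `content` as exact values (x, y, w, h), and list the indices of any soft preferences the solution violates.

1. content.y = 33  [modal.top = content.top]
2. content.h = 57  [modal.h = content.h]
3. content.x = 165  [content.left = modal.right + 7]
4. content.w = 120  [sidebar.left = content.right + 7]

content = (x=165, y=33, w=120, h=57)
violated soft preferences: 16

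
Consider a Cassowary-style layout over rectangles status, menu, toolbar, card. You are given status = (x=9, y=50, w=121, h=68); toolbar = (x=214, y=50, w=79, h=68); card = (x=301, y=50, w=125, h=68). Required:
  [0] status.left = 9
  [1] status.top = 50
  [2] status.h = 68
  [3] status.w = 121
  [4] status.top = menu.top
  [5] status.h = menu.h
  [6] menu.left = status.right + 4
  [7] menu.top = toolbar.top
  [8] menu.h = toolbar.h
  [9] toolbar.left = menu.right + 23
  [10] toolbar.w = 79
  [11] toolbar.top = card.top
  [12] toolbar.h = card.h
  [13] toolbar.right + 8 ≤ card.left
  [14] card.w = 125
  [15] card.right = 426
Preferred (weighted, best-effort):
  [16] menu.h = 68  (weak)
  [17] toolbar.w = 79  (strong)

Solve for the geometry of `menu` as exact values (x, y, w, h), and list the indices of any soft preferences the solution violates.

1. menu.y = 50  [status.top = menu.top]
2. menu.h = 68  [status.h = menu.h]
3. menu.x = 134  [menu.left = status.right + 4]
4. menu.w = 57  [toolbar.left = menu.right + 23]

menu = (x=134, y=50, w=57, h=68)
violated soft preferences: none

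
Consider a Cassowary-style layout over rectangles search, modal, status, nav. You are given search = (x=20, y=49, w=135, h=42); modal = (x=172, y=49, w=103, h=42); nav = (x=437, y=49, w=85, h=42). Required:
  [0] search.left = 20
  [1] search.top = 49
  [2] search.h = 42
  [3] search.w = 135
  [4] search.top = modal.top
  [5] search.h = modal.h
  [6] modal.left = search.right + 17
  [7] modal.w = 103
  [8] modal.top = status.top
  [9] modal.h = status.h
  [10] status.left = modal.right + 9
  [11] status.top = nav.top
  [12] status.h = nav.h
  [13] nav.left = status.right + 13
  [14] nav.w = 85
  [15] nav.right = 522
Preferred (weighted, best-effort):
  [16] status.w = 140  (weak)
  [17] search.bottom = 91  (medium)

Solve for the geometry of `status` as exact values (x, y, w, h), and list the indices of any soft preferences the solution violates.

status = (x=284, y=49, w=140, h=42)
violated soft preferences: none

1. status.y = 49  [modal.top = status.top]
2. status.h = 42  [modal.h = status.h]
3. status.x = 284  [status.left = modal.right + 9]
4. status.w = 140  [nav.left = status.right + 13]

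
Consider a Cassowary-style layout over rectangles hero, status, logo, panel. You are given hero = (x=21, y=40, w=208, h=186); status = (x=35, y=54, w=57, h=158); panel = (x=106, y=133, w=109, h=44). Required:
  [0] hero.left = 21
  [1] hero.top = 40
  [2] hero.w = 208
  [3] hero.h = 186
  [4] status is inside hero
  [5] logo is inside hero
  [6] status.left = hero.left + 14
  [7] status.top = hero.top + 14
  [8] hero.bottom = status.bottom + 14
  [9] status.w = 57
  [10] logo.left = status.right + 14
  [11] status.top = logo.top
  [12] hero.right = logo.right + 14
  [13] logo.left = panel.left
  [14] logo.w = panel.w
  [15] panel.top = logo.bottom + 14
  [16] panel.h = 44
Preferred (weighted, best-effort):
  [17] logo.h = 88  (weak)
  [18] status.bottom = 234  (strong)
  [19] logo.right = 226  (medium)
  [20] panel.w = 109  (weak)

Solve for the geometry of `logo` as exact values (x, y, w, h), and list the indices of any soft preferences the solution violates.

logo = (x=106, y=54, w=109, h=65)
violated soft preferences: 17, 18, 19

1. logo.x = 106  [logo.left = status.right + 14]
2. logo.y = 54  [status.top = logo.top]
3. logo.w = 109  [hero.right = logo.right + 14]
4. logo.h = 65  [panel.top = logo.bottom + 14]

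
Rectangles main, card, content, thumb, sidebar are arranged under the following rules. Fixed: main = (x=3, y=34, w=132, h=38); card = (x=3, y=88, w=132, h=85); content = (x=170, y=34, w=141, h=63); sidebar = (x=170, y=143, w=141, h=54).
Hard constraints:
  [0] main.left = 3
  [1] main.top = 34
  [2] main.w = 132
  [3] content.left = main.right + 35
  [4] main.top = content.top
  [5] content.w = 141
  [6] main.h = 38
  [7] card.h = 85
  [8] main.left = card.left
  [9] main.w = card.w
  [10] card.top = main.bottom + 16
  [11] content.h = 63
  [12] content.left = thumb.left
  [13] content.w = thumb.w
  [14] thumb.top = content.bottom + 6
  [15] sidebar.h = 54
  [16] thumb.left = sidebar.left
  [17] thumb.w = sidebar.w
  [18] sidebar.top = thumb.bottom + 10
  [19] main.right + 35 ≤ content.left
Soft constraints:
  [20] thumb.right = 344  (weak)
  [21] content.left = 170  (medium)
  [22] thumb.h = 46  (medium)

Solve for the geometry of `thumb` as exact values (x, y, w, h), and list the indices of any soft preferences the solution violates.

1. thumb.x = 170  [content.left = thumb.left]
2. thumb.w = 141  [content.w = thumb.w]
3. thumb.y = 103  [thumb.top = content.bottom + 6]
4. thumb.h = 30  [sidebar.top = thumb.bottom + 10]

thumb = (x=170, y=103, w=141, h=30)
violated soft preferences: 20, 22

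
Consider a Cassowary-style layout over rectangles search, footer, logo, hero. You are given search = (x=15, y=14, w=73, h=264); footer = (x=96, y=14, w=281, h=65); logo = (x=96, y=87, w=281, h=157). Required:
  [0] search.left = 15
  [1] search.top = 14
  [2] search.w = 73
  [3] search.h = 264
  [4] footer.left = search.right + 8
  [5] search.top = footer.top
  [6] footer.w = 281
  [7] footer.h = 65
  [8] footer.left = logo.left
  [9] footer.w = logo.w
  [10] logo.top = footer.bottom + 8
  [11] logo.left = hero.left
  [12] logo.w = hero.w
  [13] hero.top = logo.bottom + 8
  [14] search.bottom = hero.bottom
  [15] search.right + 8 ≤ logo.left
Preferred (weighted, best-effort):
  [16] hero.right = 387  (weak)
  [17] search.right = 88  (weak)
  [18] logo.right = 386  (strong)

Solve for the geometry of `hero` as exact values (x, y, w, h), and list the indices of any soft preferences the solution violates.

1. hero.x = 96  [logo.left = hero.left]
2. hero.w = 281  [logo.w = hero.w]
3. hero.y = 252  [hero.top = logo.bottom + 8]
4. hero.h = 26  [search.bottom = hero.bottom]

hero = (x=96, y=252, w=281, h=26)
violated soft preferences: 16, 18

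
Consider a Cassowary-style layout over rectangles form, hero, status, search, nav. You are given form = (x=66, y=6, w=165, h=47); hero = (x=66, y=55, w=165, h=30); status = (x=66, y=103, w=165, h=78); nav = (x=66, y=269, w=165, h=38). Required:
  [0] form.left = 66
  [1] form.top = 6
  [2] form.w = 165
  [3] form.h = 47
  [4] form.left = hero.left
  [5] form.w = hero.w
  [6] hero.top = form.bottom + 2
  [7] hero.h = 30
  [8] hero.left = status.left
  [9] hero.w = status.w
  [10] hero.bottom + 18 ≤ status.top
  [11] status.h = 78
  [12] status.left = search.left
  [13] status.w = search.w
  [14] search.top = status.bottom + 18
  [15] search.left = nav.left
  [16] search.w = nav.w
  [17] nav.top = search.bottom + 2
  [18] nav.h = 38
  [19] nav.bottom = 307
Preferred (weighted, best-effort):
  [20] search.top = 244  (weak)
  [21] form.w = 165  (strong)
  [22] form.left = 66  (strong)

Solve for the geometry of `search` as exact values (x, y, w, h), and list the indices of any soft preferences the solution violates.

1. search.x = 66  [status.left = search.left]
2. search.w = 165  [status.w = search.w]
3. search.y = 199  [search.top = status.bottom + 18]
4. search.h = 68  [nav.top = search.bottom + 2]

search = (x=66, y=199, w=165, h=68)
violated soft preferences: 20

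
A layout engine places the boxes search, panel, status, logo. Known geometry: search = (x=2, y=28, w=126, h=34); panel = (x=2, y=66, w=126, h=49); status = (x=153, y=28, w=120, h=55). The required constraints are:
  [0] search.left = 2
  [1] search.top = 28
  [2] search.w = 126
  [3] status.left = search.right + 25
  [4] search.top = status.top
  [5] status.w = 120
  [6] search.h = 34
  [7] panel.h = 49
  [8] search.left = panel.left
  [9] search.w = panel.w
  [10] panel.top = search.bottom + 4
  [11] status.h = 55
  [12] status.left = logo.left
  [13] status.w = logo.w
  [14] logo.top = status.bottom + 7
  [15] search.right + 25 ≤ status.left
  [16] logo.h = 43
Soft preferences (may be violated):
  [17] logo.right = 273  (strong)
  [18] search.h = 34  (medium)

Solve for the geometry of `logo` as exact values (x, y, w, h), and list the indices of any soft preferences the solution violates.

1. logo.x = 153  [status.left = logo.left]
2. logo.w = 120  [status.w = logo.w]
3. logo.y = 90  [logo.top = status.bottom + 7]
4. logo.h = 43  [logo.h = 43]

logo = (x=153, y=90, w=120, h=43)
violated soft preferences: none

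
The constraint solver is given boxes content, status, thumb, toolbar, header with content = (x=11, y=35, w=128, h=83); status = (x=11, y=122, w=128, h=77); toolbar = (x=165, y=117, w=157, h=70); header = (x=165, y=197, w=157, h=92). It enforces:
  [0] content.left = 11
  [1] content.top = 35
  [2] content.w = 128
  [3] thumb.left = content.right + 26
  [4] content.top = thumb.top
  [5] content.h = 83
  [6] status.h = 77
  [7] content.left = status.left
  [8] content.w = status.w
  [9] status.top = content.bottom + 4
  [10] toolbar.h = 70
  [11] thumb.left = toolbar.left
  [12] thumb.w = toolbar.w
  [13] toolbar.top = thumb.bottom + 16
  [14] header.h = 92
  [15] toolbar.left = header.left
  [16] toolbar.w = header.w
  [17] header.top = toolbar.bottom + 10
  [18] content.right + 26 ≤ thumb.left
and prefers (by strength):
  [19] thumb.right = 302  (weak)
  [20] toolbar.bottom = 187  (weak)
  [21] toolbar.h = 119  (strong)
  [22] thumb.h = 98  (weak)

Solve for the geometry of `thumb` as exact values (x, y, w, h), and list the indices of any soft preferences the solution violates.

1. thumb.x = 165  [thumb.left = content.right + 26]
2. thumb.y = 35  [content.top = thumb.top]
3. thumb.w = 157  [thumb.w = toolbar.w]
4. thumb.h = 66  [toolbar.top = thumb.bottom + 16]

thumb = (x=165, y=35, w=157, h=66)
violated soft preferences: 19, 21, 22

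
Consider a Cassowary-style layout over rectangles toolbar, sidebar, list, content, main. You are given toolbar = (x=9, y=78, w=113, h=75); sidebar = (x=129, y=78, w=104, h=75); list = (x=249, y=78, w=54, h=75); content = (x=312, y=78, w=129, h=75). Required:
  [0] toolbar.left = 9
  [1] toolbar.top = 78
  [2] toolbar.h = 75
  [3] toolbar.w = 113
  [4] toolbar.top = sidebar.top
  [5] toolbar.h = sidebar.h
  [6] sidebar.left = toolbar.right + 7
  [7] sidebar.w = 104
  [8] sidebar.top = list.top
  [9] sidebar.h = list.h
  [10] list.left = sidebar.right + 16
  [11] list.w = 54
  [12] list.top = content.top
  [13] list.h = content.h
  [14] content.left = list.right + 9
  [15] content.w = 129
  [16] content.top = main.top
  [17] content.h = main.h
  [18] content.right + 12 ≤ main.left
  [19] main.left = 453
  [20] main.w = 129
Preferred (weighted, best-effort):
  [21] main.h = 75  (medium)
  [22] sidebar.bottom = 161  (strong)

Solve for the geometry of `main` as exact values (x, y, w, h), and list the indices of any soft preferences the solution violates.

1. main.y = 78  [content.top = main.top]
2. main.h = 75  [content.h = main.h]
3. main.x = 453  [main.left = 453]
4. main.w = 129  [main.w = 129]

main = (x=453, y=78, w=129, h=75)
violated soft preferences: 22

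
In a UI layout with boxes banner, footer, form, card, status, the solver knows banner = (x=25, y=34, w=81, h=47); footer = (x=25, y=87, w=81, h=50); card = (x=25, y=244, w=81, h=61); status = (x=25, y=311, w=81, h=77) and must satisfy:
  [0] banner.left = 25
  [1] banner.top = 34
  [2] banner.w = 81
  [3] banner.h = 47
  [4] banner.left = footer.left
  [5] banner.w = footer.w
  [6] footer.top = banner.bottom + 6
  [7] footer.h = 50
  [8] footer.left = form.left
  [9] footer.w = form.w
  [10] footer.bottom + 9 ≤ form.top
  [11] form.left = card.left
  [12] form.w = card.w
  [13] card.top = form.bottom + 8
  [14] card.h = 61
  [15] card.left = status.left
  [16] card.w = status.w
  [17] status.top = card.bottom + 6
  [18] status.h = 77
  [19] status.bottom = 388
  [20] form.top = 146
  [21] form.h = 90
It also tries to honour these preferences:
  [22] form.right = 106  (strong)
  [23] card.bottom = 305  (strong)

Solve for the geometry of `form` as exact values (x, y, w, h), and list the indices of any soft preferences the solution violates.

1. form.x = 25  [footer.left = form.left]
2. form.w = 81  [footer.w = form.w]
3. form.y = 146  [form.top = 146]
4. form.h = 90  [form.h = 90]

form = (x=25, y=146, w=81, h=90)
violated soft preferences: none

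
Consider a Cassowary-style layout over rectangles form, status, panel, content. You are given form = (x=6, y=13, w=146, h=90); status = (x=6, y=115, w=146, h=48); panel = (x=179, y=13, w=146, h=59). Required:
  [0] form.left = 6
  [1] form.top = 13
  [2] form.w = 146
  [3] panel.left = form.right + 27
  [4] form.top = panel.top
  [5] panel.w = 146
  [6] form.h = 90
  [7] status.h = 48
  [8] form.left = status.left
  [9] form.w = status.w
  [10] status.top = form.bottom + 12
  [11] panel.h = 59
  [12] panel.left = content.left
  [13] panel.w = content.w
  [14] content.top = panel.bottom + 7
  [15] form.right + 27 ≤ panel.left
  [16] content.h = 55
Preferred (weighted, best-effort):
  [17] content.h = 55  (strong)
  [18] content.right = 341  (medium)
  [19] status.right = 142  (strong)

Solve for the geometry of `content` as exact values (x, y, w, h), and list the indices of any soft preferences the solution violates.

content = (x=179, y=79, w=146, h=55)
violated soft preferences: 18, 19

1. content.x = 179  [panel.left = content.left]
2. content.w = 146  [panel.w = content.w]
3. content.y = 79  [content.top = panel.bottom + 7]
4. content.h = 55  [content.h = 55]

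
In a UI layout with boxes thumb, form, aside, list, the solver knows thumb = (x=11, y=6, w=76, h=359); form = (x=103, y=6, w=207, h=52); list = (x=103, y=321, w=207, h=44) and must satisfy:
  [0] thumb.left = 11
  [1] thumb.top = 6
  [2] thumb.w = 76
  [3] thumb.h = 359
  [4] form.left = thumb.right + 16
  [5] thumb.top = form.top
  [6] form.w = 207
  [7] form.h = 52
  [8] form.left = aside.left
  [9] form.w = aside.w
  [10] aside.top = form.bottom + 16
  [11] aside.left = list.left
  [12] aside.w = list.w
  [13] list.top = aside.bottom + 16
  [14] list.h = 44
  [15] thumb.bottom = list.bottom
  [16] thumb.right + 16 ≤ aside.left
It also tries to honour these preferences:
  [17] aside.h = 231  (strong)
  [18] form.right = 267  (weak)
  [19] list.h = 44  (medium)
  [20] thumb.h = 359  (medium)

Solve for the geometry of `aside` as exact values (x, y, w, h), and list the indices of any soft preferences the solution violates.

aside = (x=103, y=74, w=207, h=231)
violated soft preferences: 18

1. aside.x = 103  [form.left = aside.left]
2. aside.w = 207  [form.w = aside.w]
3. aside.y = 74  [aside.top = form.bottom + 16]
4. aside.h = 231  [list.top = aside.bottom + 16]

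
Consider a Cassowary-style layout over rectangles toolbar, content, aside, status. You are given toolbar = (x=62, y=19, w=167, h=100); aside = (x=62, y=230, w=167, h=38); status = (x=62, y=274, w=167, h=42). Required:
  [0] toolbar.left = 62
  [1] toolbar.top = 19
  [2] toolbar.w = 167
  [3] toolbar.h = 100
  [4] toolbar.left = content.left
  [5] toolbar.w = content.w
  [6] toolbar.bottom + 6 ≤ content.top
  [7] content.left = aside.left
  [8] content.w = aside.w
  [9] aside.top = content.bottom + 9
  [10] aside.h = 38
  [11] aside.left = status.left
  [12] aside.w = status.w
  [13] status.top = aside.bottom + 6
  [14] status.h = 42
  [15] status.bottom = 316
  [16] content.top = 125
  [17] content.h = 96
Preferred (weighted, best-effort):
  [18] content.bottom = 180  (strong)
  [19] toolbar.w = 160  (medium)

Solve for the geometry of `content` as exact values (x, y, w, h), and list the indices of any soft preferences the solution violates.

content = (x=62, y=125, w=167, h=96)
violated soft preferences: 18, 19

1. content.x = 62  [toolbar.left = content.left]
2. content.w = 167  [toolbar.w = content.w]
3. content.y = 125  [content.top = 125]
4. content.h = 96  [content.h = 96]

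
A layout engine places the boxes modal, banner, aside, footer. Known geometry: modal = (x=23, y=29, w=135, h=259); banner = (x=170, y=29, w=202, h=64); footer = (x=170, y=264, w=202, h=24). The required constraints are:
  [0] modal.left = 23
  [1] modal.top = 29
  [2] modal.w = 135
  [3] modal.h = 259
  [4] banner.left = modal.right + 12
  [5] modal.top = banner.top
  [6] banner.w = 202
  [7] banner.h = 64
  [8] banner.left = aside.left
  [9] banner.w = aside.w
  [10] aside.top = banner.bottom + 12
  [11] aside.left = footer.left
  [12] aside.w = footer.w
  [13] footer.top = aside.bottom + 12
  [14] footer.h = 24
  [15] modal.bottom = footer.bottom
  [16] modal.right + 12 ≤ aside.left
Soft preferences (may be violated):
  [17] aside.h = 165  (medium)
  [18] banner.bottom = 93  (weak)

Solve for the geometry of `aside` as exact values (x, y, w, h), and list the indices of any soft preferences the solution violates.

1. aside.x = 170  [banner.left = aside.left]
2. aside.w = 202  [banner.w = aside.w]
3. aside.y = 105  [aside.top = banner.bottom + 12]
4. aside.h = 147  [footer.top = aside.bottom + 12]

aside = (x=170, y=105, w=202, h=147)
violated soft preferences: 17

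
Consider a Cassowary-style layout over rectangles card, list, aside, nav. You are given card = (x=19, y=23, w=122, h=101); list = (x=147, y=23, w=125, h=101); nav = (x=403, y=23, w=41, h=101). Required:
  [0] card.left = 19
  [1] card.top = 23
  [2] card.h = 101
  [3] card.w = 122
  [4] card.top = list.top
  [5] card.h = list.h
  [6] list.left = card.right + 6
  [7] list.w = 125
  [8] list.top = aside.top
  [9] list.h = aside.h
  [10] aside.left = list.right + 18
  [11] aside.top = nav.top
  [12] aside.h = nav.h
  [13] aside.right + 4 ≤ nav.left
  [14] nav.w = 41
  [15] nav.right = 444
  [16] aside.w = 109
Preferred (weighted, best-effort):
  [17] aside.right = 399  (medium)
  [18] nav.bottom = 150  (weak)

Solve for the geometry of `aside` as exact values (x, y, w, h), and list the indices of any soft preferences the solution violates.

aside = (x=290, y=23, w=109, h=101)
violated soft preferences: 18

1. aside.y = 23  [list.top = aside.top]
2. aside.h = 101  [list.h = aside.h]
3. aside.x = 290  [aside.left = list.right + 18]
4. aside.w = 109  [aside.w = 109]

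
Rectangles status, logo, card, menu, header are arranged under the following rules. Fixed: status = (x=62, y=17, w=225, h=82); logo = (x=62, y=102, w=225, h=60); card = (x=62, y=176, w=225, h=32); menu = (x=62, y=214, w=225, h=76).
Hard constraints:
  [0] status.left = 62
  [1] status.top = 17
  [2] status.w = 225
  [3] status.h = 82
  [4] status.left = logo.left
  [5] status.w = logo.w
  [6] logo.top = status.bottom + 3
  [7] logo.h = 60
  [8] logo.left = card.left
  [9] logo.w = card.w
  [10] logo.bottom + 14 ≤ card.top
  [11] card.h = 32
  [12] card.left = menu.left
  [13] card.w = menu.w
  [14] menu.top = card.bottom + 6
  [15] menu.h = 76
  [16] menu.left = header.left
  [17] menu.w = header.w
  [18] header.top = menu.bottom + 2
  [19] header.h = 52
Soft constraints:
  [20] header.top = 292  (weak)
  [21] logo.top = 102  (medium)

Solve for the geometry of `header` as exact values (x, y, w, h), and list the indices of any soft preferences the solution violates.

1. header.x = 62  [menu.left = header.left]
2. header.w = 225  [menu.w = header.w]
3. header.y = 292  [header.top = menu.bottom + 2]
4. header.h = 52  [header.h = 52]

header = (x=62, y=292, w=225, h=52)
violated soft preferences: none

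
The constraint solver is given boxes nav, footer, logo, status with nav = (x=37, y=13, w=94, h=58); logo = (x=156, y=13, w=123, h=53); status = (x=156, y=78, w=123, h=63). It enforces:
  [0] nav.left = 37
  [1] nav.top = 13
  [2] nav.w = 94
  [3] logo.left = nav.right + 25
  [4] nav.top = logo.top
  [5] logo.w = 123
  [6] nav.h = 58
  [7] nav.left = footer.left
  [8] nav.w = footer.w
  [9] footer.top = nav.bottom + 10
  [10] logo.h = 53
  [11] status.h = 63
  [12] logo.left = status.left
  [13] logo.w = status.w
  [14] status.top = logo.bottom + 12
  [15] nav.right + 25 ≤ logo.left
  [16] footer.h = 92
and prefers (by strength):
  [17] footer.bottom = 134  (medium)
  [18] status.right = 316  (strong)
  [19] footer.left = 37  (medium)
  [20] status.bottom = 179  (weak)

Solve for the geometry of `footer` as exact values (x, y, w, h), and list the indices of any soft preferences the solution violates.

footer = (x=37, y=81, w=94, h=92)
violated soft preferences: 17, 18, 20

1. footer.x = 37  [nav.left = footer.left]
2. footer.w = 94  [nav.w = footer.w]
3. footer.y = 81  [footer.top = nav.bottom + 10]
4. footer.h = 92  [footer.h = 92]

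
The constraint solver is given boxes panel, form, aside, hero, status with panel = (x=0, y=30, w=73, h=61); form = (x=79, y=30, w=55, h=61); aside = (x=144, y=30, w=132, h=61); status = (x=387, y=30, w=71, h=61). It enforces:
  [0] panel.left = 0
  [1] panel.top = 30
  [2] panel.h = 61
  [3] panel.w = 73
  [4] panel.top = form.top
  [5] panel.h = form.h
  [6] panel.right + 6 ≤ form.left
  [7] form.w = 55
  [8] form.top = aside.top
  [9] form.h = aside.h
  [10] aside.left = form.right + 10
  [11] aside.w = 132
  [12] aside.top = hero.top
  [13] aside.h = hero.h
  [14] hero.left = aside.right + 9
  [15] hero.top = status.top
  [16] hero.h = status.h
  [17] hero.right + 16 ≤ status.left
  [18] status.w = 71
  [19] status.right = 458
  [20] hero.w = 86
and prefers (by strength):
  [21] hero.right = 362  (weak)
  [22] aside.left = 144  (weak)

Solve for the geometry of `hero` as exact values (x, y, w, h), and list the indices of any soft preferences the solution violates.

hero = (x=285, y=30, w=86, h=61)
violated soft preferences: 21

1. hero.y = 30  [aside.top = hero.top]
2. hero.h = 61  [aside.h = hero.h]
3. hero.x = 285  [hero.left = aside.right + 9]
4. hero.w = 86  [hero.w = 86]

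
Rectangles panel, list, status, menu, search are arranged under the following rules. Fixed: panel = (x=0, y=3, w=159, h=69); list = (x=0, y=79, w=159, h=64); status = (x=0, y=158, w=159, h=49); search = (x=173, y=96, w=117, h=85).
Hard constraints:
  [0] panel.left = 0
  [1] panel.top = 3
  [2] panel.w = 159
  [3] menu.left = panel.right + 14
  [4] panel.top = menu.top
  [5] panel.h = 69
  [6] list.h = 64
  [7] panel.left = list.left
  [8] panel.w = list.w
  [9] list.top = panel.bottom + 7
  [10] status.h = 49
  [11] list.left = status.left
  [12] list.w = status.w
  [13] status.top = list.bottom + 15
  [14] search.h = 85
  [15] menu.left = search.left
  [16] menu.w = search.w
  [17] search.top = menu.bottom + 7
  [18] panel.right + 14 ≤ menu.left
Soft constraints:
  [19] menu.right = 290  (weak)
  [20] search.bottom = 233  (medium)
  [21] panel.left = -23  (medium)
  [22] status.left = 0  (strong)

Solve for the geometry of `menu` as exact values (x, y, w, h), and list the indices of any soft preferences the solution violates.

menu = (x=173, y=3, w=117, h=86)
violated soft preferences: 20, 21

1. menu.x = 173  [menu.left = panel.right + 14]
2. menu.y = 3  [panel.top = menu.top]
3. menu.w = 117  [menu.w = search.w]
4. menu.h = 86  [search.top = menu.bottom + 7]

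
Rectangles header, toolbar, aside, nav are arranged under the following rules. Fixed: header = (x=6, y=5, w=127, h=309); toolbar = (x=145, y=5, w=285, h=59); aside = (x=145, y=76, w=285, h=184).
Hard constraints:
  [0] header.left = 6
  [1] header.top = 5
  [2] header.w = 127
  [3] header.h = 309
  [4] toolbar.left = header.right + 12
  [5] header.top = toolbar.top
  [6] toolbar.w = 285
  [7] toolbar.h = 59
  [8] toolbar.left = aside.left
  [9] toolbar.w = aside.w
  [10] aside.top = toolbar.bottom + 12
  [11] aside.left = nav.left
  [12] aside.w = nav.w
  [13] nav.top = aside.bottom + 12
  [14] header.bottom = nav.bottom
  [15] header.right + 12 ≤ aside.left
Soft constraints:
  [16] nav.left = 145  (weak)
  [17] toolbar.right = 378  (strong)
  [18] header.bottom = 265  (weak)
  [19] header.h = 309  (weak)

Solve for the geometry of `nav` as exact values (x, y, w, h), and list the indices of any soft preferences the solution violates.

1. nav.x = 145  [aside.left = nav.left]
2. nav.w = 285  [aside.w = nav.w]
3. nav.y = 272  [nav.top = aside.bottom + 12]
4. nav.h = 42  [header.bottom = nav.bottom]

nav = (x=145, y=272, w=285, h=42)
violated soft preferences: 17, 18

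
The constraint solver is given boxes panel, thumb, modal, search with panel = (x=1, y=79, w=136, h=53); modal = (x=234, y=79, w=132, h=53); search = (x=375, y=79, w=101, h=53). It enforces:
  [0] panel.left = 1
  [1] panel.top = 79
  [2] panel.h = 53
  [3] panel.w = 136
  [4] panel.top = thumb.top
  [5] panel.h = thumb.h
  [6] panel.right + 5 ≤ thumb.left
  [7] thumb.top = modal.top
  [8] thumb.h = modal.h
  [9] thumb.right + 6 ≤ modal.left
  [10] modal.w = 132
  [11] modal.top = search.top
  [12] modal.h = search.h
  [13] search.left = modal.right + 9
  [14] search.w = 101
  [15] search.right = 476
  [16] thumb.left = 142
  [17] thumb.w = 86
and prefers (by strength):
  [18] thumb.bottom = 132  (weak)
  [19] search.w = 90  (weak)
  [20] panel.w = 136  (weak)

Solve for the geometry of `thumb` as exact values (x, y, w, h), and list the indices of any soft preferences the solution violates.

1. thumb.y = 79  [panel.top = thumb.top]
2. thumb.h = 53  [panel.h = thumb.h]
3. thumb.x = 142  [thumb.left = 142]
4. thumb.w = 86  [thumb.w = 86]

thumb = (x=142, y=79, w=86, h=53)
violated soft preferences: 19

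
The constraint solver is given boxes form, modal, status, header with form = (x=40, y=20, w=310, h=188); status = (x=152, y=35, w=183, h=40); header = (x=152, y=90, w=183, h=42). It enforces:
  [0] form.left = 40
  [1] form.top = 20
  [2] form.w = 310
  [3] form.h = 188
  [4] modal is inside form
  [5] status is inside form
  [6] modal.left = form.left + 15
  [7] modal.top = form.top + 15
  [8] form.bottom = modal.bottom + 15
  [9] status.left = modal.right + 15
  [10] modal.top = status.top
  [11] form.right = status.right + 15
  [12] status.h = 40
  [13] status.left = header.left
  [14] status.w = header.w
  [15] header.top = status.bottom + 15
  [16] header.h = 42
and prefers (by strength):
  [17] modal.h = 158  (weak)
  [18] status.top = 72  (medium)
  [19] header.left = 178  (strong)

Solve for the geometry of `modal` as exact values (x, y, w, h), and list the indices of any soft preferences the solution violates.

1. modal.x = 55  [modal.left = form.left + 15]
2. modal.y = 35  [modal.top = form.top + 15]
3. modal.h = 158  [form.bottom = modal.bottom + 15]
4. modal.w = 82  [status.left = modal.right + 15]

modal = (x=55, y=35, w=82, h=158)
violated soft preferences: 18, 19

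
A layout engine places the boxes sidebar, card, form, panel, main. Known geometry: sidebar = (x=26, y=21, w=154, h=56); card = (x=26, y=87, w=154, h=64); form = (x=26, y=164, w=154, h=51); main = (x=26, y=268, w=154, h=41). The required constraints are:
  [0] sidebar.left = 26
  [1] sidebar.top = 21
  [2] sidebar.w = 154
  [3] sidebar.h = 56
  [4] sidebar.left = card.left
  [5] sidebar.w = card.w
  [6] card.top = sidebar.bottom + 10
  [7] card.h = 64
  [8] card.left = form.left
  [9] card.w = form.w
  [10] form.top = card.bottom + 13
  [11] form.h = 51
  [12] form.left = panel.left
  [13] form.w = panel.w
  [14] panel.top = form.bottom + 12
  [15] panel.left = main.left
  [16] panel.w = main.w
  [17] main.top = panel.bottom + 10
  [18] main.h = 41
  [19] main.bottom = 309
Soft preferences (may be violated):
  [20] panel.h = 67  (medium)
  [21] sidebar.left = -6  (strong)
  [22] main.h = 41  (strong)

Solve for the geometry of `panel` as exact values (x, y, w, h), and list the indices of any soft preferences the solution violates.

panel = (x=26, y=227, w=154, h=31)
violated soft preferences: 20, 21

1. panel.x = 26  [form.left = panel.left]
2. panel.w = 154  [form.w = panel.w]
3. panel.y = 227  [panel.top = form.bottom + 12]
4. panel.h = 31  [main.top = panel.bottom + 10]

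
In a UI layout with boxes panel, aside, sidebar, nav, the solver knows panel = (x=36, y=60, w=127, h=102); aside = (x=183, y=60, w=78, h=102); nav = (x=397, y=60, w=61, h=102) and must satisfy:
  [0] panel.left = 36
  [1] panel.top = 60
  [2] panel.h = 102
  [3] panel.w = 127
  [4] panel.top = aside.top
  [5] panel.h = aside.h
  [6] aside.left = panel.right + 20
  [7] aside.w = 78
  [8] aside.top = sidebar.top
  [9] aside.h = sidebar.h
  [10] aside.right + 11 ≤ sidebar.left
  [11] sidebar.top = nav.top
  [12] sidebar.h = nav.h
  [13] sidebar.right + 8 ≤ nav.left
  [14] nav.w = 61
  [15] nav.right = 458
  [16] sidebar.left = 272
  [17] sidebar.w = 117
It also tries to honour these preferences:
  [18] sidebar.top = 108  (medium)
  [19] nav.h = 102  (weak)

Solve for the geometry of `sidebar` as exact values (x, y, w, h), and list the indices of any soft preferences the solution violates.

sidebar = (x=272, y=60, w=117, h=102)
violated soft preferences: 18

1. sidebar.y = 60  [aside.top = sidebar.top]
2. sidebar.h = 102  [aside.h = sidebar.h]
3. sidebar.x = 272  [sidebar.left = 272]
4. sidebar.w = 117  [sidebar.w = 117]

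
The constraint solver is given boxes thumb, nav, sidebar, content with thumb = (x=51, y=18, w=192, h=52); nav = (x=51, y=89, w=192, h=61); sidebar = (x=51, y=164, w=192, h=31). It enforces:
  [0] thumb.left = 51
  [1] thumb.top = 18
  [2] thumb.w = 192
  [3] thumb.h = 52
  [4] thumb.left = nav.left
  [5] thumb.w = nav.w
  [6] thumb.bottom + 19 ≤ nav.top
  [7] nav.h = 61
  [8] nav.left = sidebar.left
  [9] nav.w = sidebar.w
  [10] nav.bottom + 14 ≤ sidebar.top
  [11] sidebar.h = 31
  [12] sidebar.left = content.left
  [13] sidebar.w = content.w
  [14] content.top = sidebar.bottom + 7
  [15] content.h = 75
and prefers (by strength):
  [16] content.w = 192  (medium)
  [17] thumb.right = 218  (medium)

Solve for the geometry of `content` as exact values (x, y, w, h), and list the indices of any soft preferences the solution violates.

1. content.x = 51  [sidebar.left = content.left]
2. content.w = 192  [sidebar.w = content.w]
3. content.y = 202  [content.top = sidebar.bottom + 7]
4. content.h = 75  [content.h = 75]

content = (x=51, y=202, w=192, h=75)
violated soft preferences: 17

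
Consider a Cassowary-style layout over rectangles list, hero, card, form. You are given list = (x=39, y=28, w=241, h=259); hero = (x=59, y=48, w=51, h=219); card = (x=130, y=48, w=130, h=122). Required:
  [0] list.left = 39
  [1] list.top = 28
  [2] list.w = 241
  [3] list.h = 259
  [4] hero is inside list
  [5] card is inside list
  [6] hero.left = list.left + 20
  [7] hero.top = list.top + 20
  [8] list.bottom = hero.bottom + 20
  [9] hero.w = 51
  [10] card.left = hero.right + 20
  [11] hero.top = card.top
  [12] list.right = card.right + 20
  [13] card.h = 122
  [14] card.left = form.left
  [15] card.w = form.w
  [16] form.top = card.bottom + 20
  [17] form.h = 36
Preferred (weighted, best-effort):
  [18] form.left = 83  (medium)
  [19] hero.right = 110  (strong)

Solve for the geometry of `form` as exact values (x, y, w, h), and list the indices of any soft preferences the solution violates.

form = (x=130, y=190, w=130, h=36)
violated soft preferences: 18

1. form.x = 130  [card.left = form.left]
2. form.w = 130  [card.w = form.w]
3. form.y = 190  [form.top = card.bottom + 20]
4. form.h = 36  [form.h = 36]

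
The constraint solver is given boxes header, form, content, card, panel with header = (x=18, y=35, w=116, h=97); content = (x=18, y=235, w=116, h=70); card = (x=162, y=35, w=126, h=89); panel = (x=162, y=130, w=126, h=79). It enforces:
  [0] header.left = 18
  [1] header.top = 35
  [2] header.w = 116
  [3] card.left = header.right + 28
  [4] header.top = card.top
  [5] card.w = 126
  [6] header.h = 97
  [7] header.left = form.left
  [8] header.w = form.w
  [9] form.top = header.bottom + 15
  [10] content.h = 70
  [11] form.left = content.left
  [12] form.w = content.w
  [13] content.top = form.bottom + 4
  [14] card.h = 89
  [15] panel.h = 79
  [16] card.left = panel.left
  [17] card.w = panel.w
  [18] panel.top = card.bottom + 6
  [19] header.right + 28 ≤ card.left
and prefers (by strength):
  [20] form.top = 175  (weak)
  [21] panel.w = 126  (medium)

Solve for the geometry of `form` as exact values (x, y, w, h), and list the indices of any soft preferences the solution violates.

form = (x=18, y=147, w=116, h=84)
violated soft preferences: 20

1. form.x = 18  [header.left = form.left]
2. form.w = 116  [header.w = form.w]
3. form.y = 147  [form.top = header.bottom + 15]
4. form.h = 84  [content.top = form.bottom + 4]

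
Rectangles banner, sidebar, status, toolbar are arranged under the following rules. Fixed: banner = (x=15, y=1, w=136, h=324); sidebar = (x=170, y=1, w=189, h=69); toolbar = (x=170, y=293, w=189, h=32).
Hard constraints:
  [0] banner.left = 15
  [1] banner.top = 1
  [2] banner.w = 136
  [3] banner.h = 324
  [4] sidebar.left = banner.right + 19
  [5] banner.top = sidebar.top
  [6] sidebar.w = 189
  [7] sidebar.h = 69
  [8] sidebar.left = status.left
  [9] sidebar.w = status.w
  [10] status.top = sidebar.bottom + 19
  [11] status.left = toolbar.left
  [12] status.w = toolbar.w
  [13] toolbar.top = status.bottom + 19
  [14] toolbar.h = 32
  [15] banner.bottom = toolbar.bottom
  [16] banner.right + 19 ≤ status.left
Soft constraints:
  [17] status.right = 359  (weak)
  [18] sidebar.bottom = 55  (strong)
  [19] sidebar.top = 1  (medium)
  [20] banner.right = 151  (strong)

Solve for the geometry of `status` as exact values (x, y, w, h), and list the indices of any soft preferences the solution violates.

status = (x=170, y=89, w=189, h=185)
violated soft preferences: 18

1. status.x = 170  [sidebar.left = status.left]
2. status.w = 189  [sidebar.w = status.w]
3. status.y = 89  [status.top = sidebar.bottom + 19]
4. status.h = 185  [toolbar.top = status.bottom + 19]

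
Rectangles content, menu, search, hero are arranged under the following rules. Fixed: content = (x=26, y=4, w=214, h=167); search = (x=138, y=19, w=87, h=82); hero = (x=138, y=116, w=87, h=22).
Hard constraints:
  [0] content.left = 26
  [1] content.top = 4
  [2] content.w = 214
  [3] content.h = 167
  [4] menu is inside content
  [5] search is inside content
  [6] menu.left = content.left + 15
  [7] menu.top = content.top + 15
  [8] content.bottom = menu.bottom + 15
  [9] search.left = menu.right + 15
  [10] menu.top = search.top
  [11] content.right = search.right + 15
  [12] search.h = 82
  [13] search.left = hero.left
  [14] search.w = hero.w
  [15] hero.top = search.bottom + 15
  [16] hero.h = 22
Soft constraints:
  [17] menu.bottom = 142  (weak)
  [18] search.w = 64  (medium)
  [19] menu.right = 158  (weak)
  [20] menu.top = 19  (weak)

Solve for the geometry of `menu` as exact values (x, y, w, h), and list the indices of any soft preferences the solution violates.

menu = (x=41, y=19, w=82, h=137)
violated soft preferences: 17, 18, 19

1. menu.x = 41  [menu.left = content.left + 15]
2. menu.y = 19  [menu.top = content.top + 15]
3. menu.h = 137  [content.bottom = menu.bottom + 15]
4. menu.w = 82  [search.left = menu.right + 15]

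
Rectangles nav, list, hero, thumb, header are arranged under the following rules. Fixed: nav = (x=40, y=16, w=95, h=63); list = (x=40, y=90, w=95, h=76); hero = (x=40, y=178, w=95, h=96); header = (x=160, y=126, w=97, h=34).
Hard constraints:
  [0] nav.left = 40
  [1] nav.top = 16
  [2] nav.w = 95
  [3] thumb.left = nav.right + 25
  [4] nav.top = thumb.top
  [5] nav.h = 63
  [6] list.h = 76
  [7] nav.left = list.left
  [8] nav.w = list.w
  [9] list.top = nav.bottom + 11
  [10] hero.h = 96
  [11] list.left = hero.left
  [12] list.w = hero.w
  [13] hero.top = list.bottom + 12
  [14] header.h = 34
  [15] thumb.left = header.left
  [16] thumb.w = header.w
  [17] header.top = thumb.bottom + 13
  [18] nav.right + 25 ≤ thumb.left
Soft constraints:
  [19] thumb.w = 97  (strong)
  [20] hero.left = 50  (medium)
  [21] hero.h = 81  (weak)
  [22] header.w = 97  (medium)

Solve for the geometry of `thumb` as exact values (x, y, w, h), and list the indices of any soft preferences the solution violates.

thumb = (x=160, y=16, w=97, h=97)
violated soft preferences: 20, 21

1. thumb.x = 160  [thumb.left = nav.right + 25]
2. thumb.y = 16  [nav.top = thumb.top]
3. thumb.w = 97  [thumb.w = header.w]
4. thumb.h = 97  [header.top = thumb.bottom + 13]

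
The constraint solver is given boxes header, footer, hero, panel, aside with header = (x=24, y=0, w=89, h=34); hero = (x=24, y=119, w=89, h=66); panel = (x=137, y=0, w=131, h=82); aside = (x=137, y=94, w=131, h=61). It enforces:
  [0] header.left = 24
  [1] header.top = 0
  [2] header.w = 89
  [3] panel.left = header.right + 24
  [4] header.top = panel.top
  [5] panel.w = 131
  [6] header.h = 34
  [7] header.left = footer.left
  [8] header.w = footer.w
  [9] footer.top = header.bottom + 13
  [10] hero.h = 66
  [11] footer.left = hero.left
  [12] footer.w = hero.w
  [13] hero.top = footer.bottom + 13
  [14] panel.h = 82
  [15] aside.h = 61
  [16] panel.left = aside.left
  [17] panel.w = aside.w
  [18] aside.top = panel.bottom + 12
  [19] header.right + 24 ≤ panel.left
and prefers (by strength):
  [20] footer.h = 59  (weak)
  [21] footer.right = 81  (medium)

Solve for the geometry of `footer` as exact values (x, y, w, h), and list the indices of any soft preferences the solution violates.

1. footer.x = 24  [header.left = footer.left]
2. footer.w = 89  [header.w = footer.w]
3. footer.y = 47  [footer.top = header.bottom + 13]
4. footer.h = 59  [hero.top = footer.bottom + 13]

footer = (x=24, y=47, w=89, h=59)
violated soft preferences: 21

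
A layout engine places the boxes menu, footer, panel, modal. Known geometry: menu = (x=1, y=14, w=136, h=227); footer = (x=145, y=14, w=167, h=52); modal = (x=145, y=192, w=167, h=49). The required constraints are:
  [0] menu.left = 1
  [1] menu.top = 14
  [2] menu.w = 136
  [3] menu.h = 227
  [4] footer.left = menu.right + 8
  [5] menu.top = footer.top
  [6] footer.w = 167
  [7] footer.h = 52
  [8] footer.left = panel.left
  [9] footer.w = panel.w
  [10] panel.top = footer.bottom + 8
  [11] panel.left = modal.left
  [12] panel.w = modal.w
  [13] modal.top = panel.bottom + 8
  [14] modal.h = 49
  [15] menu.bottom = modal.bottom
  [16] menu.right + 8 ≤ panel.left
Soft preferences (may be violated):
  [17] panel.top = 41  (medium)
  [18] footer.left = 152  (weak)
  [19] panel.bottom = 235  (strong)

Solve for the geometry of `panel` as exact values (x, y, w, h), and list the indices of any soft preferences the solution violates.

1. panel.x = 145  [footer.left = panel.left]
2. panel.w = 167  [footer.w = panel.w]
3. panel.y = 74  [panel.top = footer.bottom + 8]
4. panel.h = 110  [modal.top = panel.bottom + 8]

panel = (x=145, y=74, w=167, h=110)
violated soft preferences: 17, 18, 19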